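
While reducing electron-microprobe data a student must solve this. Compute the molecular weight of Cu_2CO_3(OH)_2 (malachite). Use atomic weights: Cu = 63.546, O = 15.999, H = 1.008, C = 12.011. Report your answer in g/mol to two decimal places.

The formula mass is the sum 2·63.546 + 1·12.011 + 5·15.999 + 2·1.008.

221.11 g/mol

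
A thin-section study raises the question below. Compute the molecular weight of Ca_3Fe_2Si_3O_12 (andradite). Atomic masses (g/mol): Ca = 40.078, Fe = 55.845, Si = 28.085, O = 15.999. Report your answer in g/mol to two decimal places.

508.17 g/mol

The formula mass is the sum 3·40.078 + 2·55.845 + 3·28.085 + 12·15.999.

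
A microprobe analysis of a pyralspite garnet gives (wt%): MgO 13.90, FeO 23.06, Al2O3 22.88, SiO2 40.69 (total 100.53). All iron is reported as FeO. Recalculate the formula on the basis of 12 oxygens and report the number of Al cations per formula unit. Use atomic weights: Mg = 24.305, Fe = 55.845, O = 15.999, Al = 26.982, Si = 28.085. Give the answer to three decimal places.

1.999 Al apfu

13.90 wt% MgO ÷ 40.304 g/mol = 0.34488 mol, giving 0.34488 Mg and 0.34488 O.
23.06 wt% FeO ÷ 71.844 g/mol = 0.32097 mol, giving 0.32097 Fe and 0.32097 O.
22.88 wt% Al2O3 ÷ 101.961 g/mol = 0.22440 mol, giving 0.44880 Al and 0.67320 O.
40.69 wt% SiO2 ÷ 60.083 g/mol = 0.67723 mol, giving 0.67723 Si and 1.35446 O.
Oxygen sums to 2.69351; scaling by 12/2.69351 = 4.45515 puts the formula on 12 O.
Al: 0.44880 × 4.45515 = 1.999 atoms per formula unit.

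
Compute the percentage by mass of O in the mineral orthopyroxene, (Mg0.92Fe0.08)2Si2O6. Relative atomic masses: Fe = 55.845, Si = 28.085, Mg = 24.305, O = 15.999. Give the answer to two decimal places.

Molar mass of (Mg0.92Fe0.08)2Si2O6: 1.84*24.305 + 0.16*55.845 + 2*28.085 + 6*15.999 = 205.820 g/mol.
Mass of O per formula unit: 6 × 15.999 = 95.994 g.
Weight fraction O = 95.994 / 205.820 = 0.4664.

46.64 wt%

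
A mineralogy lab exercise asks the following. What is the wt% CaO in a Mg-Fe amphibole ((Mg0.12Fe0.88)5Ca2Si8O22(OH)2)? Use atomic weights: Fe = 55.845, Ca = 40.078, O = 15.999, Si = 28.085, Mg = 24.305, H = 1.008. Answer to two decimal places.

Formula mass = 951.129 g/mol.
2 Ca → 2.0000 mol CaO per formula unit; M(CaO) = 56.077, so CaO mass = 112.154 g.
112.154/951.129 × 100 = 11.79 wt%.

11.79 wt%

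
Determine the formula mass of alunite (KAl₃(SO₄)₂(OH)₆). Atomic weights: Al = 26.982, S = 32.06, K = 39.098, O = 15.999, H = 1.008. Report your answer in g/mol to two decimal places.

414.20 g/mol

The formula mass is the sum 1*39.098 + 3*26.982 + 2*32.06 + 14*15.999 + 6*1.008.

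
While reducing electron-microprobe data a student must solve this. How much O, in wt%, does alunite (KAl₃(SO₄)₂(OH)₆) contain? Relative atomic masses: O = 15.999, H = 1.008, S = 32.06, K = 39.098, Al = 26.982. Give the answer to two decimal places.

M(KAl₃(SO₄)₂(OH)₆) = 414.198 g/mol.
O contributes 14 × 15.999 = 223.986 g per mole.
223.986/414.198 = 0.5408 → 54.08%.

54.08 wt%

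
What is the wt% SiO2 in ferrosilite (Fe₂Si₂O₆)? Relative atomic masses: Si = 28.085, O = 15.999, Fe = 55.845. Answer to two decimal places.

Molar mass of Fe₂Si₂O₆ = 2×55.845 + 2×28.085 + 6×15.999 = 263.854 g/mol.
Each formula unit contains 2 Si, equivalent to 2/1 = 2.0000 mol SiO2.
M(SiO2) = 1×28.085 + 2×15.999 = 60.083 g/mol.
Mass of SiO2 per formula unit = 2.0000 × 60.083 = 120.166 g.
SiO2 wt% = 120.166 / 263.854 × 100 = 45.54%.

45.54 wt%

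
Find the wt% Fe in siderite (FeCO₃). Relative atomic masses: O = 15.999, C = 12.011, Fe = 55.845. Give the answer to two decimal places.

M(FeCO₃) = 115.853 g/mol.
Fe contributes 1 × 55.845 = 55.845 g per mole.
55.845/115.853 = 0.4820 → 48.20%.

48.20 wt%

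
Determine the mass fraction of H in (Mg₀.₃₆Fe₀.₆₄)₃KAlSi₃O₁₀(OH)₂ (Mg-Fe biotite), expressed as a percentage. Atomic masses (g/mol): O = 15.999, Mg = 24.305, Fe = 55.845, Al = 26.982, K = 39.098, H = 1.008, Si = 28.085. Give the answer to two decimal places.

0.42 weight percent

M((Mg₀.₃₆Fe₀.₆₄)₃KAlSi₃O₁₀(OH)₂) = 477.811 g/mol.
H contributes 2 × 1.008 = 2.016 g per mole.
2.016/477.811 = 0.0042 → 0.42%.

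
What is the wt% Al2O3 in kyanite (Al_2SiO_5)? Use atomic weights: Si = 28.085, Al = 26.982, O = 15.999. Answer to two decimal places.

62.92 wt%

Molar mass of Al_2SiO_5 = 2*26.982 + 1*28.085 + 5*15.999 = 162.044 g/mol.
Each formula unit contains 2 Al, equivalent to 2/2 = 1.0000 mol Al2O3.
M(Al2O3) = 2×26.982 + 3×15.999 = 101.961 g/mol.
Mass of Al2O3 per formula unit = 1.0000 × 101.961 = 101.961 g.
Al2O3 wt% = 101.961 / 162.044 × 100 = 62.92%.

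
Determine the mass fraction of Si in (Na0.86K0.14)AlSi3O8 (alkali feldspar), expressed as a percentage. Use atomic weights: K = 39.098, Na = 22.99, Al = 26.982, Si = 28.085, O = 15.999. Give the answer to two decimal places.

Formula mass = 0.86·22.99 + 0.14·39.098 + 1·26.982 + 3·28.085 + 8·15.999 = 264.474 g/mol, of which 84.255 g is Si.
So Si makes up 84.255/264.474 = 0.3186 of the mass, i.e. 31.86%.

31.86 weight percent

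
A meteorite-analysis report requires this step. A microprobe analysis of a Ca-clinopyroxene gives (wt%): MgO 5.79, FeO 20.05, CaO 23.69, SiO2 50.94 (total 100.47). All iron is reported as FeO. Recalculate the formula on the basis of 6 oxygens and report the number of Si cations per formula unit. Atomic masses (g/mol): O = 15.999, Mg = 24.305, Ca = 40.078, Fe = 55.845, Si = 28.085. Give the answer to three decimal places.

2.002 Si apfu

5.79 wt% MgO ÷ 40.304 g/mol = 0.14366 mol, giving 0.14366 Mg and 0.14366 O.
20.05 wt% FeO ÷ 71.844 g/mol = 0.27908 mol, giving 0.27908 Fe and 0.27908 O.
23.69 wt% CaO ÷ 56.077 g/mol = 0.42245 mol, giving 0.42245 Ca and 0.42245 O.
50.94 wt% SiO2 ÷ 60.083 g/mol = 0.84783 mol, giving 0.84783 Si and 1.69566 O.
Oxygen sums to 2.54085; scaling by 6/2.54085 = 2.36141 puts the formula on 6 O.
Si: 0.84783 × 2.36141 = 2.002 atoms per formula unit.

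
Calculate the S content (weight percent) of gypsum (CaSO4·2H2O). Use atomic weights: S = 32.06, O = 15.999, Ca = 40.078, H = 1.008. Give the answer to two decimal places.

Formula mass = 1×40.078 + 1×32.06 + 6×15.999 + 4×1.008 = 172.164 g/mol, of which 32.060 g is S.
So S makes up 32.060/172.164 = 0.1862 of the mass, i.e. 18.62%.

18.62 weight percent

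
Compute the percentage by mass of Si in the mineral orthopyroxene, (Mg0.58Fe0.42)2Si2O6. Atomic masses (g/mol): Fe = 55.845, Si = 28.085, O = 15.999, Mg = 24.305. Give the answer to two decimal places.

24.72 weight percent

Molar mass of (Mg0.58Fe0.42)2Si2O6: 1.16×24.305 + 0.84×55.845 + 2×28.085 + 6×15.999 = 227.268 g/mol.
Mass of Si per formula unit: 2 × 28.085 = 56.170 g.
Weight fraction Si = 56.170 / 227.268 = 0.2472.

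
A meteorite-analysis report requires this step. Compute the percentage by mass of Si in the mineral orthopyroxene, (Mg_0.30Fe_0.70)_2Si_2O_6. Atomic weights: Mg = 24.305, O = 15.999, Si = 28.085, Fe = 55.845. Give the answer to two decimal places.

22.93 weight percent

Molar mass of (Mg_0.30Fe_0.70)_2Si_2O_6: 0.60*24.305 + 1.40*55.845 + 2*28.085 + 6*15.999 = 244.930 g/mol.
Mass of Si per formula unit: 2 × 28.085 = 56.170 g.
Weight fraction Si = 56.170 / 244.930 = 0.2293.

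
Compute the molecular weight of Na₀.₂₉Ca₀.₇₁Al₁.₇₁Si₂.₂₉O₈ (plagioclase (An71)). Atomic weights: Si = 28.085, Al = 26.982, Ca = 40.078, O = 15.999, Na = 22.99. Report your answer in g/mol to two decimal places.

273.57 g/mol

M = 0.29·22.99 + 0.71·40.078 + 1.71·26.982 + 2.29·28.085 + 8·15.999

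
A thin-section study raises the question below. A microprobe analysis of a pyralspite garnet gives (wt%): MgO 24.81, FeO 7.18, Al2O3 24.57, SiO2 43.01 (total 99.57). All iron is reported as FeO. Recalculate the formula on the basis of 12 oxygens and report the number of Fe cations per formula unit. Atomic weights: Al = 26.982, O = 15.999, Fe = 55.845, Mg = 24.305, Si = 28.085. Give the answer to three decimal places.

0.418 Fe apfu

24.81 wt% MgO ÷ 40.304 g/mol = 0.61557 mol, giving 0.61557 Mg and 0.61557 O.
7.18 wt% FeO ÷ 71.844 g/mol = 0.09994 mol, giving 0.09994 Fe and 0.09994 O.
24.57 wt% Al2O3 ÷ 101.961 g/mol = 0.24097 mol, giving 0.48194 Al and 0.72291 O.
43.01 wt% SiO2 ÷ 60.083 g/mol = 0.71584 mol, giving 0.71584 Si and 1.43168 O.
Oxygen sums to 2.87010; scaling by 12/2.87010 = 4.18104 puts the formula on 12 O.
Fe: 0.09994 × 4.18104 = 0.418 atoms per formula unit.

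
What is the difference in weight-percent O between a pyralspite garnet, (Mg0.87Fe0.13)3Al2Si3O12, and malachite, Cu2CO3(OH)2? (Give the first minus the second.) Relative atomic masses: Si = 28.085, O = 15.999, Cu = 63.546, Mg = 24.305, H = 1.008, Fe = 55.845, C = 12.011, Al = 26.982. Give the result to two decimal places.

First mineral: 191.988 g O in 415.423 g formula = 46.22 wt% O.
Second mineral: 79.995 g O in 221.114 g formula = 36.18 wt% O.
46.22% − 36.18% gives a difference of 10.04 percentage points.

10.04 percentage points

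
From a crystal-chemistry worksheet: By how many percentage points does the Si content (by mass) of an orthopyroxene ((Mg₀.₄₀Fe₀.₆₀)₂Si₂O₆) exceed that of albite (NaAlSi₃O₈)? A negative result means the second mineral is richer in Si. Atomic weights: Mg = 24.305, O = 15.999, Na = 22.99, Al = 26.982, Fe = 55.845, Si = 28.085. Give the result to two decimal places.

Si in (Mg₀.₄₀Fe₀.₆₀)₂Si₂O₆: molar mass 238.622 g/mol; 2×28.085 = 56.170 g → 23.54 wt%.
Si in NaAlSi₃O₈: molar mass 262.219 g/mol; 3×28.085 = 84.255 g → 32.13 wt%.
Difference = 23.54 − 32.13 = -8.59 percentage points.

-8.59 percentage points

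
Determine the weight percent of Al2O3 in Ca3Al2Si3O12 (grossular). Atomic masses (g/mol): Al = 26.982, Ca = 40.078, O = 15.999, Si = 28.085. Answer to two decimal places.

Molar mass of Ca3Al2Si3O12 = 3·40.078 + 2·26.982 + 3·28.085 + 12·15.999 = 450.441 g/mol.
Each formula unit contains 2 Al, equivalent to 2/2 = 1.0000 mol Al2O3.
M(Al2O3) = 2×26.982 + 3×15.999 = 101.961 g/mol.
Mass of Al2O3 per formula unit = 1.0000 × 101.961 = 101.961 g.
Al2O3 wt% = 101.961 / 450.441 × 100 = 22.64%.

22.64 wt%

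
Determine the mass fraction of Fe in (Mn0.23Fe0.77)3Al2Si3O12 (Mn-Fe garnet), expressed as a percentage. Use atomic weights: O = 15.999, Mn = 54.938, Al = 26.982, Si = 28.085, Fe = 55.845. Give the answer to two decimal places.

Molar mass of (Mn0.23Fe0.77)3Al2Si3O12: 0.69·54.938 + 2.31·55.845 + 2·26.982 + 3·28.085 + 12·15.999 = 497.116 g/mol.
Mass of Fe per formula unit: 2.31 × 55.845 = 129.002 g.
Weight fraction Fe = 129.002 / 497.116 = 0.2595.

25.95 weight percent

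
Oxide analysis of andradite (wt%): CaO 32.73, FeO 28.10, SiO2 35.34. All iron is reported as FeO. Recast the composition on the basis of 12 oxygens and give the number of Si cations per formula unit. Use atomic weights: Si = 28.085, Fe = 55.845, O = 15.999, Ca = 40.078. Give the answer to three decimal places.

3.281 Si apfu

CaO (M=56.077): mol = 0.58366; Ca = 0.58366, O = 0.58366.
FeO (M=71.844): mol = 0.39113; Fe = 0.39113, O = 0.39113.
SiO2 (M=60.083): mol = 0.58819; Si = 0.58819, O = 1.17638.
ΣO = 2.15117; factor = 12/ΣO = 5.57836.
Si apfu = 0.58819 × 5.57836 = 3.281.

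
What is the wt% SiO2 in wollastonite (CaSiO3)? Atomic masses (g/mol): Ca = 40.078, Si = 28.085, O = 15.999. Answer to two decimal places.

Formula mass = 116.160 g/mol.
1 Si → 1.0000 mol SiO2 per formula unit; M(SiO2) = 60.083, so SiO2 mass = 60.083 g.
60.083/116.160 × 100 = 51.72 wt%.

51.72 wt%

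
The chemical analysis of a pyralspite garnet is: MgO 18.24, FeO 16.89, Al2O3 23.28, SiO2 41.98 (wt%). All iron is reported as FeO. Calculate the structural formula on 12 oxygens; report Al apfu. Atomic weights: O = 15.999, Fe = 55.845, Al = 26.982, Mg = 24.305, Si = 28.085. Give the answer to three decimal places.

MgO: 18.24/40.304 = 0.45256 mol → 0.45256 mol Mg, 0.45256 mol O.
FeO: 16.89/71.844 = 0.23509 mol → 0.23509 mol Fe, 0.23509 mol O.
Al2O3: 23.28/101.961 = 0.22832 mol → 0.45664 mol Al, 0.68496 mol O.
SiO2: 41.98/60.083 = 0.69870 mol → 0.69870 mol Si, 1.39740 mol O.
Total oxygen = 2.77001 mol. Normalization factor = 12/2.77001 = 4.33211.
Al per 12 O = 0.45664 × 4.33211 = 1.978.

1.978 Al apfu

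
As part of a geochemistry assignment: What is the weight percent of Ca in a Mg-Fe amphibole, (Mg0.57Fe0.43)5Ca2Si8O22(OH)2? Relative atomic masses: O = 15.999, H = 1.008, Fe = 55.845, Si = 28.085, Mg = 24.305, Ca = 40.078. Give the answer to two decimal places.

9.11 mass %

Molar mass of (Mg0.57Fe0.43)5Ca2Si8O22(OH)2: 2.85*24.305 + 2.15*55.845 + 2*40.078 + 8*28.085 + 24*15.999 + 2*1.008 = 880.164 g/mol.
Mass of Ca per formula unit: 2 × 40.078 = 80.156 g.
Weight fraction Ca = 80.156 / 880.164 = 0.0911.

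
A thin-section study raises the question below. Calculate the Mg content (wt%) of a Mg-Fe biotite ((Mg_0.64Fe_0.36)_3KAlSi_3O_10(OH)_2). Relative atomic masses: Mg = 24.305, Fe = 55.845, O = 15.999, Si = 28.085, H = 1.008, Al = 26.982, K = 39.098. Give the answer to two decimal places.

Molar mass of (Mg_0.64Fe_0.36)_3KAlSi_3O_10(OH)_2: 1.92×24.305 + 1.08×55.845 + 1×39.098 + 1×26.982 + 3×28.085 + 12×15.999 + 2×1.008 = 451.317 g/mol.
Mass of Mg per formula unit: 1.92 × 24.305 = 46.666 g.
Weight fraction Mg = 46.666 / 451.317 = 0.1034.

10.34 wt%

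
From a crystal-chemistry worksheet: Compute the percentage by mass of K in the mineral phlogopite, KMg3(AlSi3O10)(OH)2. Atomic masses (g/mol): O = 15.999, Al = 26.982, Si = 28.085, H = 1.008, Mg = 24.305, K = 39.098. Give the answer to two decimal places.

Molar mass of KMg3(AlSi3O10)(OH)2: 1·39.098 + 3·24.305 + 1·26.982 + 3·28.085 + 12·15.999 + 2·1.008 = 417.254 g/mol.
Mass of K per formula unit: 1 × 39.098 = 39.098 g.
Weight fraction K = 39.098 / 417.254 = 0.0937.

9.37 wt%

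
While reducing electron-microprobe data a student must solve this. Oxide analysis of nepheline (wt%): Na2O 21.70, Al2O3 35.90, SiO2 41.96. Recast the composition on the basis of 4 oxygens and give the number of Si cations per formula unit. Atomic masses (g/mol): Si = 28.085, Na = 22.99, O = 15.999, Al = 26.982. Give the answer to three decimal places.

Na2O (M=61.979): mol = 0.35012; Na = 0.70024, O = 0.35012.
Al2O3 (M=101.961): mol = 0.35210; Al = 0.70420, O = 1.05630.
SiO2 (M=60.083): mol = 0.69837; Si = 0.69837, O = 1.39674.
ΣO = 2.80316; factor = 4/ΣO = 1.42696.
Si apfu = 0.69837 × 1.42696 = 0.997.

0.997 Si apfu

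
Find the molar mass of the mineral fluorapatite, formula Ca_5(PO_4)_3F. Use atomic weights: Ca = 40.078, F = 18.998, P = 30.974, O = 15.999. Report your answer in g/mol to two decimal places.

The formula mass is the sum 5·40.078 + 3·30.974 + 12·15.999 + 1·18.998.

504.30 g/mol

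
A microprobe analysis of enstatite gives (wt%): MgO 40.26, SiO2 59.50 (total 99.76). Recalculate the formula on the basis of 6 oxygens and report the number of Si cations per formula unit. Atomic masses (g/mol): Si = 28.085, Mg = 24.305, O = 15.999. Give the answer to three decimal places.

MgO (M=40.304): mol = 0.99891; Mg = 0.99891, O = 0.99891.
SiO2 (M=60.083): mol = 0.99030; Si = 0.99030, O = 1.98060.
ΣO = 2.97951; factor = 6/ΣO = 2.01375.
Si apfu = 0.99030 × 2.01375 = 1.994.

1.994 Si apfu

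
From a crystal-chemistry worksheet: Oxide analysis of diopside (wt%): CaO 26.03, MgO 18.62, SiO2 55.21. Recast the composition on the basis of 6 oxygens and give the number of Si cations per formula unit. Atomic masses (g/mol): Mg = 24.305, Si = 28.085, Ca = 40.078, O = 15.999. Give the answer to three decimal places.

1.995 Si apfu

26.03 wt% CaO ÷ 56.077 g/mol = 0.46418 mol, giving 0.46418 Ca and 0.46418 O.
18.62 wt% MgO ÷ 40.304 g/mol = 0.46199 mol, giving 0.46199 Mg and 0.46199 O.
55.21 wt% SiO2 ÷ 60.083 g/mol = 0.91890 mol, giving 0.91890 Si and 1.83780 O.
Oxygen sums to 2.76397; scaling by 6/2.76397 = 2.17079 puts the formula on 6 O.
Si: 0.91890 × 2.17079 = 1.995 atoms per formula unit.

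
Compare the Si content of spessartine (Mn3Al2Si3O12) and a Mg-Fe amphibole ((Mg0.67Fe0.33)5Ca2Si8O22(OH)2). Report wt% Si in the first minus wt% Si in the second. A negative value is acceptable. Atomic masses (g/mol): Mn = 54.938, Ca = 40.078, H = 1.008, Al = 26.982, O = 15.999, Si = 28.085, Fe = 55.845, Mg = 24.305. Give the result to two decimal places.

First mineral: 84.255 g Si in 495.021 g formula = 17.02 wt% Si.
Second mineral: 224.680 g Si in 864.394 g formula = 25.99 wt% Si.
17.02% − 25.99% gives a difference of -8.97 percentage points.

-8.97 percentage points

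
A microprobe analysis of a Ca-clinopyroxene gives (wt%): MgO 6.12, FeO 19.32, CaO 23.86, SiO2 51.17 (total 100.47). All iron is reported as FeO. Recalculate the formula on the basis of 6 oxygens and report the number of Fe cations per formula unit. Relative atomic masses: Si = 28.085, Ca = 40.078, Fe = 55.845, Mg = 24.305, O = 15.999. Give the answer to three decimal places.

0.633 Fe apfu

MgO (M=40.304): mol = 0.15185; Mg = 0.15185, O = 0.15185.
FeO (M=71.844): mol = 0.26892; Fe = 0.26892, O = 0.26892.
CaO (M=56.077): mol = 0.42549; Ca = 0.42549, O = 0.42549.
SiO2 (M=60.083): mol = 0.85166; Si = 0.85166, O = 1.70332.
ΣO = 2.54958; factor = 6/ΣO = 2.35333.
Fe apfu = 0.26892 × 2.35333 = 0.633.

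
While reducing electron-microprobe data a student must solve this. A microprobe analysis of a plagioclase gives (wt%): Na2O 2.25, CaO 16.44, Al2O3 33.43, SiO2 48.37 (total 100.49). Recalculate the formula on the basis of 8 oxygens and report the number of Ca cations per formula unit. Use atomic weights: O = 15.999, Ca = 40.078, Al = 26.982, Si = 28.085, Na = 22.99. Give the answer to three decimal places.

Na2O (M=61.979): mol = 0.03630; Na = 0.07260, O = 0.03630.
CaO (M=56.077): mol = 0.29317; Ca = 0.29317, O = 0.29317.
Al2O3 (M=101.961): mol = 0.32787; Al = 0.65574, O = 0.98361.
SiO2 (M=60.083): mol = 0.80505; Si = 0.80505, O = 1.61010.
ΣO = 2.92318; factor = 8/ΣO = 2.73675.
Ca apfu = 0.29317 × 2.73675 = 0.802.

0.802 Ca apfu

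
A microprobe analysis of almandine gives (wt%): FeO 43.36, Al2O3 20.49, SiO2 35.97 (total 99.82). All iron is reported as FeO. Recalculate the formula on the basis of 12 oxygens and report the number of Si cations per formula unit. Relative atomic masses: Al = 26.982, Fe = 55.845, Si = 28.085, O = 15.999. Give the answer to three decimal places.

43.36 wt% FeO ÷ 71.844 g/mol = 0.60353 mol, giving 0.60353 Fe and 0.60353 O.
20.49 wt% Al2O3 ÷ 101.961 g/mol = 0.20096 mol, giving 0.40192 Al and 0.60288 O.
35.97 wt% SiO2 ÷ 60.083 g/mol = 0.59867 mol, giving 0.59867 Si and 1.19734 O.
Oxygen sums to 2.40375; scaling by 12/2.40375 = 4.99220 puts the formula on 12 O.
Si: 0.59867 × 4.99220 = 2.989 atoms per formula unit.

2.989 Si apfu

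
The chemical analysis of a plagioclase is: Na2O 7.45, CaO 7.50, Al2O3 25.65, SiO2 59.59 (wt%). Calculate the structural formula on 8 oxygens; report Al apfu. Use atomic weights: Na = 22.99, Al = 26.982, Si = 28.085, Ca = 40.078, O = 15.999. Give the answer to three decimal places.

1.345 Al apfu

Na2O (M=61.979): mol = 0.12020; Na = 0.24040, O = 0.12020.
CaO (M=56.077): mol = 0.13374; Ca = 0.13374, O = 0.13374.
Al2O3 (M=101.961): mol = 0.25157; Al = 0.50314, O = 0.75471.
SiO2 (M=60.083): mol = 0.99179; Si = 0.99179, O = 1.98358.
ΣO = 2.99223; factor = 8/ΣO = 2.67359.
Al apfu = 0.50314 × 2.67359 = 1.345.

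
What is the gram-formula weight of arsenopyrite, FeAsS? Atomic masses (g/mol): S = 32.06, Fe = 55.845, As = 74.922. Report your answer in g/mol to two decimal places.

162.83 g/mol

M = 1(55.845) + 1(74.922) + 1(32.06)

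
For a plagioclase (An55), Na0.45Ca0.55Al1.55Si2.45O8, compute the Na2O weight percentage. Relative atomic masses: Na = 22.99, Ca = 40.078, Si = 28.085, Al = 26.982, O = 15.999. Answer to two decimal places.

5.15 wt%

Formula mass = 271.011 g/mol.
0.45 Na → 0.2250 mol Na2O per formula unit; M(Na2O) = 61.979, so Na2O mass = 13.945 g.
13.945/271.011 × 100 = 5.15 wt%.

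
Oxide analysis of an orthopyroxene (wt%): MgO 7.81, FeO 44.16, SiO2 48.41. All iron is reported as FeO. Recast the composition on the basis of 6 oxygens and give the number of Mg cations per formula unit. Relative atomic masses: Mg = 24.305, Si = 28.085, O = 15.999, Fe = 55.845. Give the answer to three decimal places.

0.480 Mg apfu

7.81 wt% MgO ÷ 40.304 g/mol = 0.19378 mol, giving 0.19378 Mg and 0.19378 O.
44.16 wt% FeO ÷ 71.844 g/mol = 0.61467 mol, giving 0.61467 Fe and 0.61467 O.
48.41 wt% SiO2 ÷ 60.083 g/mol = 0.80572 mol, giving 0.80572 Si and 1.61144 O.
Oxygen sums to 2.41989; scaling by 6/2.41989 = 2.47945 puts the formula on 6 O.
Mg: 0.19378 × 2.47945 = 0.480 atoms per formula unit.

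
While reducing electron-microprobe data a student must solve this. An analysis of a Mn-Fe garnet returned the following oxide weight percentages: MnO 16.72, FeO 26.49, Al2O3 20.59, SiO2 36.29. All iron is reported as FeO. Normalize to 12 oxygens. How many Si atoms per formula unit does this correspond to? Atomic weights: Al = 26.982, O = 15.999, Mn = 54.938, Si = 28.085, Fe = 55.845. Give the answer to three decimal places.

MnO: 16.72/70.937 = 0.23570 mol → 0.23570 mol Mn, 0.23570 mol O.
FeO: 26.49/71.844 = 0.36872 mol → 0.36872 mol Fe, 0.36872 mol O.
Al2O3: 20.59/101.961 = 0.20194 mol → 0.40388 mol Al, 0.60582 mol O.
SiO2: 36.29/60.083 = 0.60400 mol → 0.60400 mol Si, 1.20800 mol O.
Total oxygen = 2.41824 mol. Normalization factor = 12/2.41824 = 4.96229.
Si per 12 O = 0.60400 × 4.96229 = 2.997.

2.997 Si apfu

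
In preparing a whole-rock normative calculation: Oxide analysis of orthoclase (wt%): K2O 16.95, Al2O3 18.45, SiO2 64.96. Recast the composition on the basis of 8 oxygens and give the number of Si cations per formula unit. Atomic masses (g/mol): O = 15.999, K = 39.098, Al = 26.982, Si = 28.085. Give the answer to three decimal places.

2.998 Si apfu

K2O (M=94.195): mol = 0.17995; K = 0.35990, O = 0.17995.
Al2O3 (M=101.961): mol = 0.18095; Al = 0.36190, O = 0.54285.
SiO2 (M=60.083): mol = 1.08117; Si = 1.08117, O = 2.16234.
ΣO = 2.88514; factor = 8/ΣO = 2.77283.
Si apfu = 1.08117 × 2.77283 = 2.998.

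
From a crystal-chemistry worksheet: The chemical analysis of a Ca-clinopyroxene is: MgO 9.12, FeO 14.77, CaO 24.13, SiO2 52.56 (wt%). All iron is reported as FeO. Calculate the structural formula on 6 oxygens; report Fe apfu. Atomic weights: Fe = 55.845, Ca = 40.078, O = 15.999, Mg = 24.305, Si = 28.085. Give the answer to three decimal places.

0.472 Fe apfu

MgO: 9.12/40.304 = 0.22628 mol → 0.22628 mol Mg, 0.22628 mol O.
FeO: 14.77/71.844 = 0.20558 mol → 0.20558 mol Fe, 0.20558 mol O.
CaO: 24.13/56.077 = 0.43030 mol → 0.43030 mol Ca, 0.43030 mol O.
SiO2: 52.56/60.083 = 0.87479 mol → 0.87479 mol Si, 1.74958 mol O.
Total oxygen = 2.61174 mol. Normalization factor = 6/2.61174 = 2.29732.
Fe per 6 O = 0.20558 × 2.29732 = 0.472.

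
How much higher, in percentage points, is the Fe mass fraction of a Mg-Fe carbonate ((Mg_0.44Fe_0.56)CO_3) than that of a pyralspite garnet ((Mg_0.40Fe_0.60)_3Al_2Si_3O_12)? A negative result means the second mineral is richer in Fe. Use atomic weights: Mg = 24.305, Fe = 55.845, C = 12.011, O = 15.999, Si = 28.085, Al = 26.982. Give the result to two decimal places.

First mineral: 31.273 g Fe in 101.975 g formula = 30.67 wt% Fe.
Second mineral: 100.521 g Fe in 459.894 g formula = 21.86 wt% Fe.
30.67% − 21.86% gives a difference of 8.81 percentage points.

8.81 percentage points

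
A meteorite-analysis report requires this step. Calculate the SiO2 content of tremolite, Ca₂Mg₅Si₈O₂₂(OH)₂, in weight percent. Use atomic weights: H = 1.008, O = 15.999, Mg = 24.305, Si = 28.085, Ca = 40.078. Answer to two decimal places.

59.17 wt%

Formula mass = 812.353 g/mol.
8 Si → 8.0000 mol SiO2 per formula unit; M(SiO2) = 60.083, so SiO2 mass = 480.664 g.
480.664/812.353 × 100 = 59.17 wt%.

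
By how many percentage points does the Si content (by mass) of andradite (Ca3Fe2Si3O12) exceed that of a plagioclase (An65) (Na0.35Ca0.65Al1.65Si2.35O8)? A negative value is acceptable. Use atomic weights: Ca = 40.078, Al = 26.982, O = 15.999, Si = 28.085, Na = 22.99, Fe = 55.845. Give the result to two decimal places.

-7.63 percentage points

Si in Ca3Fe2Si3O12: molar mass 508.167 g/mol; 3×28.085 = 84.255 g → 16.58 wt%.
Si in Na0.35Ca0.65Al1.65Si2.35O8: molar mass 272.609 g/mol; 2.35×28.085 = 66.000 g → 24.21 wt%.
Difference = 16.58 − 24.21 = -7.63 percentage points.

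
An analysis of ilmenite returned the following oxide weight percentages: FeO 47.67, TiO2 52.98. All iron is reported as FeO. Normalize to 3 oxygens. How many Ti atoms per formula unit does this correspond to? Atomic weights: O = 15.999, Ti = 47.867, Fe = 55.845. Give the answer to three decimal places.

FeO (M=71.844): mol = 0.66352; Fe = 0.66352, O = 0.66352.
TiO2 (M=79.865): mol = 0.66337; Ti = 0.66337, O = 1.32674.
ΣO = 1.99026; factor = 3/ΣO = 1.50734.
Ti apfu = 0.66337 × 1.50734 = 1.000.

1.000 Ti apfu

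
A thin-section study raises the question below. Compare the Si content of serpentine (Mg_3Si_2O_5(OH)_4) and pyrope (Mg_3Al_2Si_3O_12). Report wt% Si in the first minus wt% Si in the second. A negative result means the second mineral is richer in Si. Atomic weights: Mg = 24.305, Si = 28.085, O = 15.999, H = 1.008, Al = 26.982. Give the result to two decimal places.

-0.63 percentage points

First mineral: 56.170 g Si in 277.108 g formula = 20.27 wt% Si.
Second mineral: 84.255 g Si in 403.122 g formula = 20.90 wt% Si.
20.27% − 20.90% gives a difference of -0.63 percentage points.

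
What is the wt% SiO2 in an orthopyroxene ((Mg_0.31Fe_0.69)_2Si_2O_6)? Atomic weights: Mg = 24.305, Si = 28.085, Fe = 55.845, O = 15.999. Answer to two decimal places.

49.19 wt%

Molar mass of (Mg_0.31Fe_0.69)_2Si_2O_6 = 0.62×24.305 + 1.38×55.845 + 2×28.085 + 6×15.999 = 244.299 g/mol.
Each formula unit contains 2 Si, equivalent to 2/1 = 2.0000 mol SiO2.
M(SiO2) = 1×28.085 + 2×15.999 = 60.083 g/mol.
Mass of SiO2 per formula unit = 2.0000 × 60.083 = 120.166 g.
SiO2 wt% = 120.166 / 244.299 × 100 = 49.19%.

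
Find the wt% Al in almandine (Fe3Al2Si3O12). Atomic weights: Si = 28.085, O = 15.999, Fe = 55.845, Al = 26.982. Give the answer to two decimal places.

10.84 mass %

Formula mass = 3×55.845 + 2×26.982 + 3×28.085 + 12×15.999 = 497.742 g/mol, of which 53.964 g is Al.
So Al makes up 53.964/497.742 = 0.1084 of the mass, i.e. 10.84%.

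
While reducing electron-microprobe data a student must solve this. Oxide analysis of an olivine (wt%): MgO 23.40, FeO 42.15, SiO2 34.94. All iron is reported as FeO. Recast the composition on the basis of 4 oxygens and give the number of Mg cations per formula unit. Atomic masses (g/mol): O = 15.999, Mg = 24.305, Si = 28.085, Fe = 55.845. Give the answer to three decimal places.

23.40 wt% MgO ÷ 40.304 g/mol = 0.58059 mol, giving 0.58059 Mg and 0.58059 O.
42.15 wt% FeO ÷ 71.844 g/mol = 0.58669 mol, giving 0.58669 Fe and 0.58669 O.
34.94 wt% SiO2 ÷ 60.083 g/mol = 0.58153 mol, giving 0.58153 Si and 1.16306 O.
Oxygen sums to 2.33034; scaling by 4/2.33034 = 1.71649 puts the formula on 4 O.
Mg: 0.58059 × 1.71649 = 0.997 atoms per formula unit.

0.997 Mg apfu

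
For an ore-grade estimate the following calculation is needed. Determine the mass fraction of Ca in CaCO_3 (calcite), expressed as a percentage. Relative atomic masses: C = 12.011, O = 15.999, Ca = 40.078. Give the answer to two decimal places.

Formula mass = 1*40.078 + 1*12.011 + 3*15.999 = 100.086 g/mol, of which 40.078 g is Ca.
So Ca makes up 40.078/100.086 = 0.4004 of the mass, i.e. 40.04%.

40.04 mass %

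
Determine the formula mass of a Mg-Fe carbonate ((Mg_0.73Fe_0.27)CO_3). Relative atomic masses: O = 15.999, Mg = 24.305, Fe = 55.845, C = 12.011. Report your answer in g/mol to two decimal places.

The formula mass is the sum 0.73×24.305 + 0.27×55.845 + 1×12.011 + 3×15.999.

92.83 g/mol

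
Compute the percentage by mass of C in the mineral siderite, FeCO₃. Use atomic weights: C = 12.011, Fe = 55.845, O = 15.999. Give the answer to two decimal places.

Formula mass = 1·55.845 + 1·12.011 + 3·15.999 = 115.853 g/mol, of which 12.011 g is C.
So C makes up 12.011/115.853 = 0.1037 of the mass, i.e. 10.37%.

10.37 mass %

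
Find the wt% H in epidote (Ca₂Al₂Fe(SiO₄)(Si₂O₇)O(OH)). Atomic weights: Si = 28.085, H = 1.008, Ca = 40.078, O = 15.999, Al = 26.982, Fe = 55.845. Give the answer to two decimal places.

0.21 wt%

Formula mass = 2*40.078 + 2*26.982 + 1*55.845 + 3*28.085 + 13*15.999 + 1*1.008 = 483.215 g/mol, of which 1.008 g is H.
So H makes up 1.008/483.215 = 0.0021 of the mass, i.e. 0.21%.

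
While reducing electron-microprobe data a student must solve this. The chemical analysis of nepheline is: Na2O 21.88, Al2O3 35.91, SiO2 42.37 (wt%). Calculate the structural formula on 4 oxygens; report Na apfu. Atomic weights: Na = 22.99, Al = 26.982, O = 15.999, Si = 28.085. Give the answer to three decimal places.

21.88 wt% Na2O ÷ 61.979 g/mol = 0.35302 mol, giving 0.70604 Na and 0.35302 O.
35.91 wt% Al2O3 ÷ 101.961 g/mol = 0.35219 mol, giving 0.70438 Al and 1.05657 O.
42.37 wt% SiO2 ÷ 60.083 g/mol = 0.70519 mol, giving 0.70519 Si and 1.41038 O.
Oxygen sums to 2.81997; scaling by 4/2.81997 = 1.41845 puts the formula on 4 O.
Na: 0.70604 × 1.41845 = 1.001 atoms per formula unit.

1.001 Na apfu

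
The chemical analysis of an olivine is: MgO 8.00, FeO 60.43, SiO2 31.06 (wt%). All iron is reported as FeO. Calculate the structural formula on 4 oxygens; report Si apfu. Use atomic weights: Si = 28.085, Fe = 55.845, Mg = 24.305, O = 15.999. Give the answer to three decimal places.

0.997 Si apfu

8.00 wt% MgO ÷ 40.304 g/mol = 0.19849 mol, giving 0.19849 Mg and 0.19849 O.
60.43 wt% FeO ÷ 71.844 g/mol = 0.84113 mol, giving 0.84113 Fe and 0.84113 O.
31.06 wt% SiO2 ÷ 60.083 g/mol = 0.51695 mol, giving 0.51695 Si and 1.03390 O.
Oxygen sums to 2.07352; scaling by 4/2.07352 = 1.92909 puts the formula on 4 O.
Si: 0.51695 × 1.92909 = 0.997 atoms per formula unit.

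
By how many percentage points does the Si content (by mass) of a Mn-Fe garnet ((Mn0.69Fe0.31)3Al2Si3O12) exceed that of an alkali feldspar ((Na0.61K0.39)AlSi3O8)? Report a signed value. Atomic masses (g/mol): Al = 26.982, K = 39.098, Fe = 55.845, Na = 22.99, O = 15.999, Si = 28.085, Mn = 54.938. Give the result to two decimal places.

Si in (Mn0.69Fe0.31)3Al2Si3O12: molar mass 495.865 g/mol; 3×28.085 = 84.255 g → 16.99 wt%.
Si in (Na0.61K0.39)AlSi3O8: molar mass 268.501 g/mol; 3×28.085 = 84.255 g → 31.38 wt%.
Difference = 16.99 − 31.38 = -14.39 percentage points.

-14.39 percentage points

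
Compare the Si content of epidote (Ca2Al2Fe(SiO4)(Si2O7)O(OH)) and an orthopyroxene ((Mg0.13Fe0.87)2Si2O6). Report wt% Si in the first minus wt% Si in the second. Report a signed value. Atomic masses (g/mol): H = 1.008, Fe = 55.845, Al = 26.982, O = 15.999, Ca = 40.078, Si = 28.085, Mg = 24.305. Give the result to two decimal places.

First mineral: 84.255 g Si in 483.215 g formula = 17.44 wt% Si.
Second mineral: 56.170 g Si in 255.654 g formula = 21.97 wt% Si.
17.44% − 21.97% gives a difference of -4.53 percentage points.

-4.53 percentage points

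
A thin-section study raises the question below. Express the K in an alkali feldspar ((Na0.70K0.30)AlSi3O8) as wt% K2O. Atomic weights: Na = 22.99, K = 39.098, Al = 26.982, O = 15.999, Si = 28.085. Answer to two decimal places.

5.29 wt%

Formula mass = 267.051 g/mol.
0.30 K → 0.1500 mol K2O per formula unit; M(K2O) = 94.195, so K2O mass = 14.129 g.
14.129/267.051 × 100 = 5.29 wt%.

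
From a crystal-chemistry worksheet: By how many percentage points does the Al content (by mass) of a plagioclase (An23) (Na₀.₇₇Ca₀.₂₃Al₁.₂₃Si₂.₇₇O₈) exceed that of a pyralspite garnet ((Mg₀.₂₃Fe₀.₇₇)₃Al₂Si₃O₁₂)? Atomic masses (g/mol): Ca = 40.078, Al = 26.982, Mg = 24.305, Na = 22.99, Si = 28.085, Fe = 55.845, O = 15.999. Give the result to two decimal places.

1.14 percentage points

First mineral: 33.188 g Al in 265.896 g formula = 12.48 wt% Al.
Second mineral: 53.964 g Al in 475.979 g formula = 11.34 wt% Al.
12.48% − 11.34% gives a difference of 1.14 percentage points.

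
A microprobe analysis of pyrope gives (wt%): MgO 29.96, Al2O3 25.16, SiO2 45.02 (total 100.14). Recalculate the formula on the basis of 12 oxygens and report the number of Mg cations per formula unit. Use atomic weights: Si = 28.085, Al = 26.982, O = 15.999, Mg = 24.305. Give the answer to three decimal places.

2.991 Mg apfu

29.96 wt% MgO ÷ 40.304 g/mol = 0.74335 mol, giving 0.74335 Mg and 0.74335 O.
25.16 wt% Al2O3 ÷ 101.961 g/mol = 0.24676 mol, giving 0.49352 Al and 0.74028 O.
45.02 wt% SiO2 ÷ 60.083 g/mol = 0.74930 mol, giving 0.74930 Si and 1.49860 O.
Oxygen sums to 2.98223; scaling by 12/2.98223 = 4.02383 puts the formula on 12 O.
Mg: 0.74335 × 4.02383 = 2.991 atoms per formula unit.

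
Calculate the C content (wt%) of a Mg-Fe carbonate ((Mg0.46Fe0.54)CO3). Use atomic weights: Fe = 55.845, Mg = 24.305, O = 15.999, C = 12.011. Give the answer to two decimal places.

11.85 wt%

M((Mg0.46Fe0.54)CO3) = 101.345 g/mol.
C contributes 1 × 12.011 = 12.011 g per mole.
12.011/101.345 = 0.1185 → 11.85%.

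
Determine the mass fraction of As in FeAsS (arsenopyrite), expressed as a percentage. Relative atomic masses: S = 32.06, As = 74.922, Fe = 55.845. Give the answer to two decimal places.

Formula mass = 1*55.845 + 1*74.922 + 1*32.06 = 162.827 g/mol, of which 74.922 g is As.
So As makes up 74.922/162.827 = 0.4601 of the mass, i.e. 46.01%.

46.01 mass %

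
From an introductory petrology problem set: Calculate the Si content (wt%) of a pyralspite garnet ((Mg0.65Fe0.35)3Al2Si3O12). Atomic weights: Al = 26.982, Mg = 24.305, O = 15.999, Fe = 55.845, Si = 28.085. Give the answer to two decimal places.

19.31 wt%

Molar mass of (Mg0.65Fe0.35)3Al2Si3O12: 1.95*24.305 + 1.05*55.845 + 2*26.982 + 3*28.085 + 12*15.999 = 436.239 g/mol.
Mass of Si per formula unit: 3 × 28.085 = 84.255 g.
Weight fraction Si = 84.255 / 436.239 = 0.1931.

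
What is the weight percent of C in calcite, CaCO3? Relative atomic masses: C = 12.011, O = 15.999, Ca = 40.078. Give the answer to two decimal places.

Molar mass of CaCO3: 1×40.078 + 1×12.011 + 3×15.999 = 100.086 g/mol.
Mass of C per formula unit: 1 × 12.011 = 12.011 g.
Weight fraction C = 12.011 / 100.086 = 0.1200.

12.00 mass %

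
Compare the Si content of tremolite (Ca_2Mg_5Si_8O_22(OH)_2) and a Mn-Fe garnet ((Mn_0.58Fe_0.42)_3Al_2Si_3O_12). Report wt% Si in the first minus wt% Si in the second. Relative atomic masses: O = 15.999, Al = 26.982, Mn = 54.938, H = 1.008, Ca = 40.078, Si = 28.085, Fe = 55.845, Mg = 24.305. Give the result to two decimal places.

10.68 percentage points

First mineral: 224.680 g Si in 812.353 g formula = 27.66 wt% Si.
Second mineral: 84.255 g Si in 496.164 g formula = 16.98 wt% Si.
27.66% − 16.98% gives a difference of 10.68 percentage points.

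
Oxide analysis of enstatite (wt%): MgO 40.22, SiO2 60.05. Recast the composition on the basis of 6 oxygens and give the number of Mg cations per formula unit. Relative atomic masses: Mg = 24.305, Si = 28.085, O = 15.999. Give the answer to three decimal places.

MgO: 40.22/40.304 = 0.99792 mol → 0.99792 mol Mg, 0.99792 mol O.
SiO2: 60.05/60.083 = 0.99945 mol → 0.99945 mol Si, 1.99890 mol O.
Total oxygen = 2.99682 mol. Normalization factor = 6/2.99682 = 2.00212.
Mg per 6 O = 0.99792 × 2.00212 = 1.998.

1.998 Mg apfu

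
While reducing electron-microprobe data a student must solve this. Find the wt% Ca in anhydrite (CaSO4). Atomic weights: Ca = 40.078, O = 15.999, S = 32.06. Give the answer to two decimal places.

29.44 weight percent

M(CaSO4) = 136.134 g/mol.
Ca contributes 1 × 40.078 = 40.078 g per mole.
40.078/136.134 = 0.2944 → 29.44%.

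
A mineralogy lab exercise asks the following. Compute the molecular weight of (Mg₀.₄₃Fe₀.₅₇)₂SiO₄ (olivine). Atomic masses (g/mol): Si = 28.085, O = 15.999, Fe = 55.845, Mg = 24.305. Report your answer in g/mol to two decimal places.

176.65 g/mol

Mg: 0.86 × 24.305 = 20.9023
Fe: 1.14 × 55.845 = 63.6633
Si: 1 × 28.085 = 28.0850
O: 4 × 15.999 = 63.9960
Summing the contributions gives the formula mass.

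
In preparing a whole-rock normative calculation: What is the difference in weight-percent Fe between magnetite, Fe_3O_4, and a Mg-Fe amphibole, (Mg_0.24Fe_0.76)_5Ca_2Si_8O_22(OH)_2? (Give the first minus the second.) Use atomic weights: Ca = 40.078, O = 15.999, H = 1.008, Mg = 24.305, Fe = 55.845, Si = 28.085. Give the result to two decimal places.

Fe in Fe_3O_4: molar mass 231.531 g/mol; 3×55.845 = 167.535 g → 72.36 wt%.
Fe in (Mg_0.24Fe_0.76)_5Ca_2Si_8O_22(OH)_2: molar mass 932.205 g/mol; 3.80×55.845 = 212.211 g → 22.76 wt%.
Difference = 72.36 − 22.76 = 49.60 percentage points.

49.60 percentage points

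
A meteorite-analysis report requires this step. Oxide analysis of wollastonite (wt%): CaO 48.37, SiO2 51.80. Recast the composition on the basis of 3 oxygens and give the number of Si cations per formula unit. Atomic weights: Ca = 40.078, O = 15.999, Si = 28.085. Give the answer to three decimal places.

1.000 Si apfu

48.37 wt% CaO ÷ 56.077 g/mol = 0.86256 mol, giving 0.86256 Ca and 0.86256 O.
51.80 wt% SiO2 ÷ 60.083 g/mol = 0.86214 mol, giving 0.86214 Si and 1.72428 O.
Oxygen sums to 2.58684; scaling by 3/2.58684 = 1.15972 puts the formula on 3 O.
Si: 0.86214 × 1.15972 = 1.000 atoms per formula unit.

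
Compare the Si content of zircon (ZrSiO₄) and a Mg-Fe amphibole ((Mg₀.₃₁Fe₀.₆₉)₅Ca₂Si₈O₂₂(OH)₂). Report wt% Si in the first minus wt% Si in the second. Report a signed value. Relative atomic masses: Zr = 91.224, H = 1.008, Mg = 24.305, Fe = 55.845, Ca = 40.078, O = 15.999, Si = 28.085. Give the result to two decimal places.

-9.07 percentage points

Si in ZrSiO₄: molar mass 183.305 g/mol; 1×28.085 = 28.085 g → 15.32 wt%.
Si in (Mg₀.₃₁Fe₀.₆₉)₅Ca₂Si₈O₂₂(OH)₂: molar mass 921.166 g/mol; 8×28.085 = 224.680 g → 24.39 wt%.
Difference = 15.32 − 24.39 = -9.07 percentage points.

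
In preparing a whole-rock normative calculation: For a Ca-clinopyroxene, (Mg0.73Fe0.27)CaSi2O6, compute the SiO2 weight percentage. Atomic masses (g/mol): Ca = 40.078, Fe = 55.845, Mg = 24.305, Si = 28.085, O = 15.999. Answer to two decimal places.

Formula mass = 225.063 g/mol.
2 Si → 2.0000 mol SiO2 per formula unit; M(SiO2) = 60.083, so SiO2 mass = 120.166 g.
120.166/225.063 × 100 = 53.39 wt%.

53.39 wt%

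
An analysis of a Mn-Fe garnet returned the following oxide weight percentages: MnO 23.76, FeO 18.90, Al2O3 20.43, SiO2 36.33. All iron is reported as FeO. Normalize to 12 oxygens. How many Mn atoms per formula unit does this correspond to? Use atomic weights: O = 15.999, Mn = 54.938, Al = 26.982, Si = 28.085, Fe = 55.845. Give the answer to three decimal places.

1.669 Mn apfu

23.76 wt% MnO ÷ 70.937 g/mol = 0.33495 mol, giving 0.33495 Mn and 0.33495 O.
18.90 wt% FeO ÷ 71.844 g/mol = 0.26307 mol, giving 0.26307 Fe and 0.26307 O.
20.43 wt% Al2O3 ÷ 101.961 g/mol = 0.20037 mol, giving 0.40074 Al and 0.60111 O.
36.33 wt% SiO2 ÷ 60.083 g/mol = 0.60466 mol, giving 0.60466 Si and 1.20932 O.
Oxygen sums to 2.40845; scaling by 12/2.40845 = 4.98246 puts the formula on 12 O.
Mn: 0.33495 × 4.98246 = 1.669 atoms per formula unit.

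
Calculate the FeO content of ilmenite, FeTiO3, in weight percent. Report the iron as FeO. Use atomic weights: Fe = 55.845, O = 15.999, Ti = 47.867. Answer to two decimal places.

47.36 wt%

Molar mass of FeTiO3 = 1·55.845 + 1·47.867 + 3·15.999 = 151.709 g/mol.
Each formula unit contains 1 Fe, equivalent to 1/1 = 1.0000 mol FeO.
M(FeO) = 1×55.845 + 1×15.999 = 71.844 g/mol.
Mass of FeO per formula unit = 1.0000 × 71.844 = 71.844 g.
FeO wt% = 71.844 / 151.709 × 100 = 47.36%.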